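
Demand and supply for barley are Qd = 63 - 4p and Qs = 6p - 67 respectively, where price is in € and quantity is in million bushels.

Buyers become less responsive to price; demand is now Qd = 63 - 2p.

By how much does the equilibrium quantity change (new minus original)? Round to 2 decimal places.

Before the shock: 63 - 4p = 6p - 67 ⇒ 130 = 10p ⇒ p = 13, Q = 11.
The new curves are Qd = 63 - 2p (demand) and Qs = 6p - 67 (supply).
New equilibrium: 63 - 2p = 6p - 67 ⇒ 130 = 8p ⇒ p = 16.25, Q = 30.5.
ΔQ = 30.5 − 11 = +19.50.

+19.50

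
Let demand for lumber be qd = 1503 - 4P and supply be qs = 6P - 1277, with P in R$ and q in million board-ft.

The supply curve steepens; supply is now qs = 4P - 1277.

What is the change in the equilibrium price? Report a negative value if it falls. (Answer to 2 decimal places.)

+69.50

Original equilibrium: 1503 - 4P = 6P - 1277 gives 2780 = 10P, so P = 278 and q = 391.
The shock moves the curves to qd = 1503 - 4P and qs = 4P - 1277.
Clearing the new market: 1503 - 4P = 4P - 1277, so P = 347.5 and q = 113.
ΔP = 347.5 − 278 = +69.50.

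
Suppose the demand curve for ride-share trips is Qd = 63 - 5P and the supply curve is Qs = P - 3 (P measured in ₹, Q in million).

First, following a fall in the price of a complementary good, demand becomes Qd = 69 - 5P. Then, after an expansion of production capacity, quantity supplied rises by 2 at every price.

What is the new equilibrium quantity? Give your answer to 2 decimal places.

Before the shock: 63 - 5P = P - 3 ⇒ 66 = 6P ⇒ P = 11, Q = 8.
The shock moves the curves to Qd = 69 - 5P and Qs = P - 1.
Equate the new curves: 69 - 5P = P - 1, giving 70 = 6P, P = 35/3 ≈ 11.6667, Q = 32/3 ≈ 10.6667.

10.67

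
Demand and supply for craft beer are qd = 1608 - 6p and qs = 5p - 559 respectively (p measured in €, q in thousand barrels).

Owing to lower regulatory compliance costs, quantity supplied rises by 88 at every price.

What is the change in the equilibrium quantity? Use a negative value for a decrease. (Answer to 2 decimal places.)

Solve the original market: 1608 - 6p = 5p - 559, hence p = 197 and q = 426.
With the change applied: demand qd = 1608 - 6p, supply qs = 5p - 471.
New equilibrium: 1608 - 6p = 5p - 471 ⇒ 2079 = 11p ⇒ p = 189, q = 474.
Δq = 474 − 426 = +48.00.

+48.00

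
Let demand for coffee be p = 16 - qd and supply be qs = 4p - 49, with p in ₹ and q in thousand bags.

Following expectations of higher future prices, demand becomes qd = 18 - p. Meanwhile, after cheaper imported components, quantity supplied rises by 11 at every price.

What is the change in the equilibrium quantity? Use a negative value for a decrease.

Before the shock: 16 - p = 4p - 49 ⇒ 65 = 5p ⇒ p = 13, q = 3.
The new curves are qd = 18 - p (demand) and qs = 4p - 38 (supply).
Equate the new curves: 18 - p = 4p - 38, giving 56 = 5p, p = 11.2, q = 6.8.
Δq = 6.8 − 3 = +3.8.

+3.8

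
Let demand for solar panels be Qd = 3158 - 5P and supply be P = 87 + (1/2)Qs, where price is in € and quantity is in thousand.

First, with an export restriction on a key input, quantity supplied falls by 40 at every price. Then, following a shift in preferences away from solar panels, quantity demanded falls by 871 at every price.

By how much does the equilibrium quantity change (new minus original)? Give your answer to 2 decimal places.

Original equilibrium: 3158 - 5P = 2P - 174 gives 3332 = 7P, so P = 476 and Q = 778.
With the change applied: demand Qd = 2287 - 5P, supply Qs = 2P - 214.
New equilibrium: 2287 - 5P = 2P - 214 ⇒ 2501 = 7P ⇒ P = 2501/7 ≈ 357.2857, Q = 3504/7 ≈ 500.5714.
ΔQ = 500.5714 − 778 = -277.43.

-277.43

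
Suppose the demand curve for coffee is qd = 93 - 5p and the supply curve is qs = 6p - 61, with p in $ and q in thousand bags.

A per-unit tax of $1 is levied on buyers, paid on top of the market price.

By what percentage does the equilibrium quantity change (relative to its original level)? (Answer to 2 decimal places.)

-11.86

Initially, 93 - 5p = 6p - 61, so 154 = 11p and p = 14, q = 23.
Since buyers pay the price plus the tax, the effective demand curve becomes qd = 88 - 5p.
Setting them equal: 88 - 5p = 6p - 61 → 149 = 11p, so p = 149/11 ≈ 13.5455 and q = 223/11 ≈ 20.2727.
%Δq = (20.2727 − 23) / 23 × 100 = -11.86%.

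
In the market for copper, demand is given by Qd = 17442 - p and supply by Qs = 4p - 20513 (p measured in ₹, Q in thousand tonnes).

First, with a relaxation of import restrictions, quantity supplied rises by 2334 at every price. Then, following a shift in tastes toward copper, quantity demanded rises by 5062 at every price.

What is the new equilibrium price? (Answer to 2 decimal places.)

Before the shock: 17442 - p = 4p - 20513 ⇒ 37955 = 5p ⇒ p = 7591, Q = 9851.
The shock moves the curves to Qd = 22504 - p and Qs = 4p - 18179.
Equate the new curves: 22504 - p = 4p - 18179, giving 40683 = 5p, p = 8136.6, Q = 14367.4.

8136.60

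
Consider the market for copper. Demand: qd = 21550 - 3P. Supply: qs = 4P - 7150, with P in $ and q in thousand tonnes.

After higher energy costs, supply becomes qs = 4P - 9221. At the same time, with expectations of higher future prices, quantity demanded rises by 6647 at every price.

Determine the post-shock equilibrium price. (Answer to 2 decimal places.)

Before the shock: 21550 - 3P = 4P - 7150 ⇒ 28700 = 7P ⇒ P = 4100, q = 9250.
The new curves are qd = 28197 - 3P (demand) and qs = 4P - 9221 (supply).
Setting them equal: 28197 - 3P = 4P - 9221 → 37418 = 7P, so P = 37418/7 ≈ 5345.4286 and q = 85125/7 ≈ 12160.7143.

5345.43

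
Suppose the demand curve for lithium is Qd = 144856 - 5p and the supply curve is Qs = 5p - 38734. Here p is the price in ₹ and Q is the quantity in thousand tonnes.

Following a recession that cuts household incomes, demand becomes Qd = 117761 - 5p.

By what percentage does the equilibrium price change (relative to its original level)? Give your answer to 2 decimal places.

-14.76

Before the shock: 144856 - 5p = 5p - 38734 ⇒ 183590 = 10p ⇒ p = 18359, Q = 53061.
The new curves are Qd = 117761 - 5p (demand) and Qs = 5p - 38734 (supply).
Setting them equal: 117761 - 5p = 5p - 38734 → 156495 = 10p, so p = 15649.5 and Q = 39513.5.
%Δp = (15649.5 − 18359) / 18359 × 100 = -14.76%.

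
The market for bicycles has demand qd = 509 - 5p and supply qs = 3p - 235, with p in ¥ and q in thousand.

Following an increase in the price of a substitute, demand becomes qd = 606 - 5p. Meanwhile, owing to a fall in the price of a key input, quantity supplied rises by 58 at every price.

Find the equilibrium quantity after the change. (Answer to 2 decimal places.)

116.63

Initially, 509 - 5p = 3p - 235, so 744 = 8p and p = 93, q = 44.
The shock moves the curves to qd = 606 - 5p and qs = 3p - 177.
Equate the new curves: 606 - 5p = 3p - 177, giving 783 = 8p, p = 97.875, q = 116.625.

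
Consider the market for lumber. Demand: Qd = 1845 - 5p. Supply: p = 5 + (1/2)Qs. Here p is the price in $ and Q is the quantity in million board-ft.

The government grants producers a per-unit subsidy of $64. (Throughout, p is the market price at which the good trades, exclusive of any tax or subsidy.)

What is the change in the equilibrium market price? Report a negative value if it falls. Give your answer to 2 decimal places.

-18.29

Before the shock: 1845 - 5p = 2p - 10 ⇒ 1855 = 7p ⇒ p = 265, Q = 520.
Since sellers receive the price plus the subsidy, the effective supply curve becomes Qs = 2p + 118.
Equate the new curves: 1845 - 5p = 2p + 118, giving 1727 = 7p, p = 1727/7 ≈ 246.7143, Q = 4280/7 ≈ 611.4286.
Δp = 246.7143 − 265 = -18.29.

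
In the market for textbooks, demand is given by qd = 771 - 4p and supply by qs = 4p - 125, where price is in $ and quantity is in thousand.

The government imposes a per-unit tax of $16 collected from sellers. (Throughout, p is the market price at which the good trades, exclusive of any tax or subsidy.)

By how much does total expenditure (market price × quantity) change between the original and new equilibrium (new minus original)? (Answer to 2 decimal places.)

Original equilibrium: 771 - 4p = 4p - 125 gives 896 = 8p, so p = 112 and q = 323.
Since sellers keep the price net of the tax, the effective supply curve becomes qs = 4p - 189.
Setting them equal: 771 - 4p = 4p - 189 → 960 = 8p, so p = 120 and q = 291.
Expenditure moves from 112×323 = 36176 to 120×291 = 34920; change = -1256.00.

-1256.00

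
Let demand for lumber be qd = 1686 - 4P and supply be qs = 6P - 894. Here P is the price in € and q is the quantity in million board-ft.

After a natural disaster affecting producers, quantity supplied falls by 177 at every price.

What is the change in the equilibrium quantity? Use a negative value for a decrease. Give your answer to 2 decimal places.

-70.80

Solve the original market: 1686 - 4P = 6P - 894, hence P = 258 and q = 654.
After the shift, demand is qd = 1686 - 4P and supply is qs = 6P - 1071.
Setting them equal: 1686 - 4P = 6P - 1071 → 2757 = 10P, so P = 275.7 and q = 583.2.
Δq = 583.2 − 654 = -70.80.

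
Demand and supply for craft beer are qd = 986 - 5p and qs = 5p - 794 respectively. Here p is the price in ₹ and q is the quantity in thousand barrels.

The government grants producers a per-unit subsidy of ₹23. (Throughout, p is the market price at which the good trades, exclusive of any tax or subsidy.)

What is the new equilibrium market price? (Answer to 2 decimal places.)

Original equilibrium: 986 - 5p = 5p - 794 gives 1780 = 10p, so p = 178 and q = 96.
Since sellers receive the price plus the subsidy, the effective supply curve becomes qs = 5p - 679.
Clearing the new market: 986 - 5p = 5p - 679, so p = 166.5 and q = 153.5.

166.50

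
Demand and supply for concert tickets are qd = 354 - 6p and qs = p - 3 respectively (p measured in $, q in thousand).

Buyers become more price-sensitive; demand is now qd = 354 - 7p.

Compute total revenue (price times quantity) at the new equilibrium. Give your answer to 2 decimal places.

Initially, 354 - 6p = p - 3, so 357 = 7p and p = 51, q = 48.
The new curves are qd = 354 - 7p (demand) and qs = p - 3 (supply).
Equate the new curves: 354 - 7p = p - 3, giving 357 = 8p, p = 44.625, q = 41.625.
New expenditure = 44.625 × 41.625 = 1857.52.

1857.52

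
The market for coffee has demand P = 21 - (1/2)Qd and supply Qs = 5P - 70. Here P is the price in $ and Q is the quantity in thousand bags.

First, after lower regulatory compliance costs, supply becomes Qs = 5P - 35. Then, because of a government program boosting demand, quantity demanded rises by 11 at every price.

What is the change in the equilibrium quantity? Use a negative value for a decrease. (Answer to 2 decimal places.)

Initially, 42 - 2P = 5P - 70, so 112 = 7P and P = 16, Q = 10.
The shock moves the curves to Qd = 53 - 2P and Qs = 5P - 35.
New equilibrium: 53 - 2P = 5P - 35 ⇒ 88 = 7P ⇒ P = 88/7 ≈ 12.5714, Q = 195/7 ≈ 27.8571.
ΔQ = 27.8571 − 10 = +17.86.

+17.86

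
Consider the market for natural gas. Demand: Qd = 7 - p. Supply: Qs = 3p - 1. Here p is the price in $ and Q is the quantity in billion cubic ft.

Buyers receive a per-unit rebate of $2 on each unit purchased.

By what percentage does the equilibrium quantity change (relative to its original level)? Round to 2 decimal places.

+30.00

Original equilibrium: 7 - p = 3p - 1 gives 8 = 4p, so p = 2 and Q = 5.
Since buyers' out-of-pocket price is the market price minus the rebate, the effective demand curve becomes Qd = 9 - p.
Clearing the new market: 9 - p = 3p - 1, so p = 2.5 and Q = 6.5.
%ΔQ = (6.5 − 5) / 5 × 100 = +30.00%.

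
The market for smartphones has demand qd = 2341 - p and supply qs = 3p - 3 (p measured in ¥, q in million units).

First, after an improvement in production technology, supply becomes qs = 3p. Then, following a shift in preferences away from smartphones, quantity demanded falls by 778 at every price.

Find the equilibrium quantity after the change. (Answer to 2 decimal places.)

Original equilibrium: 2341 - p = 3p - 3 gives 2344 = 4p, so p = 586 and q = 1755.
The shock moves the curves to qd = 1563 - p and qs = 3p.
New equilibrium: 1563 - p = 3p ⇒ 1563 = 4p ⇒ p = 390.75, q = 1172.25.

1172.25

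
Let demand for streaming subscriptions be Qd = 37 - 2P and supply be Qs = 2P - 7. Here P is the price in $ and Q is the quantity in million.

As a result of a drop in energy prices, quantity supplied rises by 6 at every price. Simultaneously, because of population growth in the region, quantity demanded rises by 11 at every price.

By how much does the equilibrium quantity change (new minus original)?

+8.5

Original equilibrium: 37 - 2P = 2P - 7 gives 44 = 4P, so P = 11 and Q = 15.
With the change applied: demand Qd = 48 - 2P, supply Qs = 2P - 1.
Setting them equal: 48 - 2P = 2P - 1 → 49 = 4P, so P = 12.25 and Q = 23.5.
ΔQ = 23.5 − 15 = +8.5.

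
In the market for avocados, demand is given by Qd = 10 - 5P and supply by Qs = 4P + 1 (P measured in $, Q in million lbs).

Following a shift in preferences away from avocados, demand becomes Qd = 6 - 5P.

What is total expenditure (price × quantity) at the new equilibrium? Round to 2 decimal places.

1.79

Original equilibrium: 10 - 5P = 4P + 1 gives 9 = 9P, so P = 1 and Q = 5.
The new curves are Qd = 6 - 5P (demand) and Qs = 4P + 1 (supply).
Clearing the new market: 6 - 5P = 4P + 1, so P = 5/9 ≈ 0.5556 and Q = 29/9 ≈ 3.2222.
New expenditure = 0.5556 × 3.2222 = 1.79.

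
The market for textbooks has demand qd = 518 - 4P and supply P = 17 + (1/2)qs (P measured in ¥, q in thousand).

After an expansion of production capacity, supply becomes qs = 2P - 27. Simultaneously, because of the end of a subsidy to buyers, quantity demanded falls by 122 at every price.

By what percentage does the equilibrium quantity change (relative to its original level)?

Before the shock: 518 - 4P = 2P - 34 ⇒ 552 = 6P ⇒ P = 92, q = 150.
The new curves are qd = 396 - 4P (demand) and qs = 2P - 27 (supply).
Clearing the new market: 396 - 4P = 2P - 27, so P = 70.5 and q = 114.
%Δq = (114 − 150) / 150 × 100 = -24%.

-24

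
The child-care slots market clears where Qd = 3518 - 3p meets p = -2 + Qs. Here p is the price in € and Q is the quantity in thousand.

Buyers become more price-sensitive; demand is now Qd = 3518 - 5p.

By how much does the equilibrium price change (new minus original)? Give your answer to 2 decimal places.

Original equilibrium: 3518 - 3p = p + 2 gives 3516 = 4p, so p = 879 and Q = 881.
The new curves are Qd = 3518 - 5p (demand) and Qs = p + 2 (supply).
Clearing the new market: 3518 - 5p = p + 2, so p = 586 and Q = 588.
Δp = 586 − 879 = -293.00.

-293.00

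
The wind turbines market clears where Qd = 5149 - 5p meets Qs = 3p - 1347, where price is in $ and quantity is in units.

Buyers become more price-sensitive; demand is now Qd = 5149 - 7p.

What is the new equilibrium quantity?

601.8

Initially, 5149 - 5p = 3p - 1347, so 6496 = 8p and p = 812, Q = 1089.
The shock moves the curves to Qd = 5149 - 7p and Qs = 3p - 1347.
Equate the new curves: 5149 - 7p = 3p - 1347, giving 6496 = 10p, p = 649.6, Q = 601.8.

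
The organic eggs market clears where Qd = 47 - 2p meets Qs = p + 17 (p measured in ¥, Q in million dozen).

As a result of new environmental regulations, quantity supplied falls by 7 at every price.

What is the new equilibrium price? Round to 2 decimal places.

12.33

Before the shock: 47 - 2p = p + 17 ⇒ 30 = 3p ⇒ p = 10, Q = 27.
After the shift, demand is Qd = 47 - 2p and supply is Qs = p + 10.
New equilibrium: 47 - 2p = p + 10 ⇒ 37 = 3p ⇒ p = 37/3 ≈ 12.3333, Q = 67/3 ≈ 22.3333.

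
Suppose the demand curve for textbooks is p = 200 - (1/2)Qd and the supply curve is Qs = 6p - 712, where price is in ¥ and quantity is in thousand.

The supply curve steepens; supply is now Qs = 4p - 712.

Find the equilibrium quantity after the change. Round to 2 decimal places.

Before the shock: 400 - 2p = 6p - 712 ⇒ 1112 = 8p ⇒ p = 139, Q = 122.
The shock moves the curves to Qd = 400 - 2p and Qs = 4p - 712.
Clearing the new market: 400 - 2p = 4p - 712, so p = 556/3 ≈ 185.3333 and Q = 88/3 ≈ 29.3333.

29.33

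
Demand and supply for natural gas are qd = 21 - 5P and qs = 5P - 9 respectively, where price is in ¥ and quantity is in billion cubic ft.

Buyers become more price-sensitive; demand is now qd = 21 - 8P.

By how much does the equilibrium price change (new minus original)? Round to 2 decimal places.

-0.69

Original equilibrium: 21 - 5P = 5P - 9 gives 30 = 10P, so P = 3 and q = 6.
With the change applied: demand qd = 21 - 8P, supply qs = 5P - 9.
New equilibrium: 21 - 8P = 5P - 9 ⇒ 30 = 13P ⇒ P = 30/13 ≈ 2.3077, q = 33/13 ≈ 2.5385.
ΔP = 2.3077 − 3 = -0.69.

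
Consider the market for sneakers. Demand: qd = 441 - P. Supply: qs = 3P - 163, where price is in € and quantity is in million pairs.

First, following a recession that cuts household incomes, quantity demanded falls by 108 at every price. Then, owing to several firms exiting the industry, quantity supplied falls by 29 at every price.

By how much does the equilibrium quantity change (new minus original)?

Before the shock: 441 - P = 3P - 163 ⇒ 604 = 4P ⇒ P = 151, q = 290.
With the change applied: demand qd = 333 - P, supply qs = 3P - 192.
Setting them equal: 333 - P = 3P - 192 → 525 = 4P, so P = 131.25 and q = 201.75.
Δq = 201.75 − 290 = -88.25.

-88.25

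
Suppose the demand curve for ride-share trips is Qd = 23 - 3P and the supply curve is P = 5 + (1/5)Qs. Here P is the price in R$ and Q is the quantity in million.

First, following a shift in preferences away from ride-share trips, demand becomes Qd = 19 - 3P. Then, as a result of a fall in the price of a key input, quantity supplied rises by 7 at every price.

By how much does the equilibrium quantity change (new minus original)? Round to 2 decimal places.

+0.13

Before the shock: 23 - 3P = 5P - 25 ⇒ 48 = 8P ⇒ P = 6, Q = 5.
The new curves are Qd = 19 - 3P (demand) and Qs = 5P - 18 (supply).
New equilibrium: 19 - 3P = 5P - 18 ⇒ 37 = 8P ⇒ P = 4.625, Q = 5.125.
ΔQ = 5.125 − 5 = +0.13.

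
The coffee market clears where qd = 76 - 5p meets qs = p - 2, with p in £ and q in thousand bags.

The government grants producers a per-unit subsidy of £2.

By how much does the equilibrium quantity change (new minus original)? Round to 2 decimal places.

+1.67

Solve the original market: 76 - 5p = p - 2, hence p = 13 and q = 11.
Since sellers receive the price plus the subsidy, the effective supply curve becomes qs = p.
Equate the new curves: 76 - 5p = p, giving 76 = 6p, p = 38/3 ≈ 12.6667, q = 38/3 ≈ 12.6667.
Δq = 12.6667 − 11 = +1.67.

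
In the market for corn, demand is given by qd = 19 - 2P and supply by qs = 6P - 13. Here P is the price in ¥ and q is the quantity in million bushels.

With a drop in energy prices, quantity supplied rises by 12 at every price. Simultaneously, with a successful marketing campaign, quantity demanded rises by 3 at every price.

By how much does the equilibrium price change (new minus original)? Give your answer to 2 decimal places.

Before the shock: 19 - 2P = 6P - 13 ⇒ 32 = 8P ⇒ P = 4, q = 11.
After the shift, demand is qd = 22 - 2P and supply is qs = 6P - 1.
Setting them equal: 22 - 2P = 6P - 1 → 23 = 8P, so P = 2.875 and q = 16.25.
ΔP = 2.875 − 4 = -1.13.

-1.13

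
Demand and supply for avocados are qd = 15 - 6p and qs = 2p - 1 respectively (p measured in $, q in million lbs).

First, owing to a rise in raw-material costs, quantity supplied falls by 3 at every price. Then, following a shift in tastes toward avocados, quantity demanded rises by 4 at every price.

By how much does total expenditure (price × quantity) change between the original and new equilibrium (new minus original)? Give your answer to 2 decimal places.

Before the shock: 15 - 6p = 2p - 1 ⇒ 16 = 8p ⇒ p = 2, q = 3.
After the shift, demand is qd = 19 - 6p and supply is qs = 2p - 4.
Setting them equal: 19 - 6p = 2p - 4 → 23 = 8p, so p = 2.875 and q = 1.75.
Expenditure moves from 2×3 = 6 to 2.875×1.75 = 5.03125; change = -0.97.

-0.97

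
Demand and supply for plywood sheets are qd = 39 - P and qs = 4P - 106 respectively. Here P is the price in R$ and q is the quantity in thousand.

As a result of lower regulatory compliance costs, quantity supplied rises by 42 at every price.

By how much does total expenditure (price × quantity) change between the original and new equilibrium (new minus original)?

Initially, 39 - P = 4P - 106, so 145 = 5P and P = 29, q = 10.
The shock moves the curves to qd = 39 - P and qs = 4P - 64.
Setting them equal: 39 - P = 4P - 64 → 103 = 5P, so P = 20.6 and q = 18.4.
Expenditure moves from 29×10 = 290 to 20.6×18.4 = 379.04; change = +89.04.

+89.04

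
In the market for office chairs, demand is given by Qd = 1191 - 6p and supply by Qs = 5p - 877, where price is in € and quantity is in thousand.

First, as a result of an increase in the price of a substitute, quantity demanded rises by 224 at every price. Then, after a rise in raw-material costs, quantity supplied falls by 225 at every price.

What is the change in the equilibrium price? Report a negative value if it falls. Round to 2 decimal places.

Initially, 1191 - 6p = 5p - 877, so 2068 = 11p and p = 188, Q = 63.
The shock moves the curves to Qd = 1415 - 6p and Qs = 5p - 1102.
New equilibrium: 1415 - 6p = 5p - 1102 ⇒ 2517 = 11p ⇒ p = 2517/11 ≈ 228.8182, Q = 463/11 ≈ 42.0909.
Δp = 228.8182 − 188 = +40.82.

+40.82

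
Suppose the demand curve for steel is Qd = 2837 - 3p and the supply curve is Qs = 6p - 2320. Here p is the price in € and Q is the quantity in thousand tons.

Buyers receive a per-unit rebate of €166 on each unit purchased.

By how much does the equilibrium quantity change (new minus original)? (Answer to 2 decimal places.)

+332.00

Original equilibrium: 2837 - 3p = 6p - 2320 gives 5157 = 9p, so p = 573 and Q = 1118.
Since buyers' out-of-pocket price is the market price minus the rebate, the effective demand curve becomes Qd = 3335 - 3p.
Setting them equal: 3335 - 3p = 6p - 2320 → 5655 = 9p, so p = 1885/3 ≈ 628.3333 and Q = 1450.
ΔQ = 1450 − 1118 = +332.00.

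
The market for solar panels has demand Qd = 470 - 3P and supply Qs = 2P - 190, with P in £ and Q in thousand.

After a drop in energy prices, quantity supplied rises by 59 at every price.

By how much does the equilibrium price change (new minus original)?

Solve the original market: 470 - 3P = 2P - 190, hence P = 132 and Q = 74.
The new curves are Qd = 470 - 3P (demand) and Qs = 2P - 131 (supply).
Clearing the new market: 470 - 3P = 2P - 131, so P = 120.2 and Q = 109.4.
ΔP = 120.2 − 132 = -11.8.

-11.8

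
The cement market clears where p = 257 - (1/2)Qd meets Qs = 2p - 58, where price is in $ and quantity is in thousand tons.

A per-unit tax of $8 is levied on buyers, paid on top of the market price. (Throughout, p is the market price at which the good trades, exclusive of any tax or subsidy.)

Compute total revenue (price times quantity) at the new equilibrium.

30580

Solve the original market: 514 - 2p = 2p - 58, hence p = 143 and Q = 228.
Since buyers pay the price plus the tax, the effective demand curve becomes Qd = 498 - 2p.
Setting them equal: 498 - 2p = 2p - 58 → 556 = 4p, so p = 139 and Q = 220.
New expenditure = 139 × 220 = 30580.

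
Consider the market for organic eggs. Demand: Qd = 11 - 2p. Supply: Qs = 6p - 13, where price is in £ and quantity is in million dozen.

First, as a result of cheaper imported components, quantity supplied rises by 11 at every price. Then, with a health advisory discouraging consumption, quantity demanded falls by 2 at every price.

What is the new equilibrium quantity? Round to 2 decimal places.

6.25

Original equilibrium: 11 - 2p = 6p - 13 gives 24 = 8p, so p = 3 and Q = 5.
The new curves are Qd = 9 - 2p (demand) and Qs = 6p - 2 (supply).
Clearing the new market: 9 - 2p = 6p - 2, so p = 1.375 and Q = 6.25.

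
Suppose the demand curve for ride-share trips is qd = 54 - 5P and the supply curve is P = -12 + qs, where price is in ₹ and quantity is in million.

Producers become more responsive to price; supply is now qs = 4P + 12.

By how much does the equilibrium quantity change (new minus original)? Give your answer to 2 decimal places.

Original equilibrium: 54 - 5P = P + 12 gives 42 = 6P, so P = 7 and q = 19.
After the shift, demand is qd = 54 - 5P and supply is qs = 4P + 12.
Clearing the new market: 54 - 5P = 4P + 12, so P = 14/3 ≈ 4.6667 and q = 92/3 ≈ 30.6667.
Δq = 30.6667 − 19 = +11.67.

+11.67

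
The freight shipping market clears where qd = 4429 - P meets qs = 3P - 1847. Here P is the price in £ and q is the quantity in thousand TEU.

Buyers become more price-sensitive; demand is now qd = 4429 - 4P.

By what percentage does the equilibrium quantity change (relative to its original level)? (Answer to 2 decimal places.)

-70.53

Initially, 4429 - P = 3P - 1847, so 6276 = 4P and P = 1569, q = 2860.
The new curves are qd = 4429 - 4P (demand) and qs = 3P - 1847 (supply).
Setting them equal: 4429 - 4P = 3P - 1847 → 6276 = 7P, so P = 6276/7 ≈ 896.5714 and q = 5899/7 ≈ 842.7143.
%Δq = (842.7143 − 2860) / 2860 × 100 = -70.53%.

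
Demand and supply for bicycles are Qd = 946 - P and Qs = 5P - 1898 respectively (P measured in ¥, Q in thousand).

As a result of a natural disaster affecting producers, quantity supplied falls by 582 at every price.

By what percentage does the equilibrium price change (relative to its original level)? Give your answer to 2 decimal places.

Original equilibrium: 946 - P = 5P - 1898 gives 2844 = 6P, so P = 474 and Q = 472.
The shock moves the curves to Qd = 946 - P and Qs = 5P - 2480.
New equilibrium: 946 - P = 5P - 2480 ⇒ 3426 = 6P ⇒ P = 571, Q = 375.
%ΔP = (571 − 474) / 474 × 100 = +20.46%.

+20.46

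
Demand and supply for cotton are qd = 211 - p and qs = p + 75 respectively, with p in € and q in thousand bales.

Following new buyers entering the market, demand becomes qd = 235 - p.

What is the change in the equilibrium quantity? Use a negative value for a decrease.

+12

Solve the original market: 211 - p = p + 75, hence p = 68 and q = 143.
The new curves are qd = 235 - p (demand) and qs = p + 75 (supply).
Equate the new curves: 235 - p = p + 75, giving 160 = 2p, p = 80, q = 155.
Δq = 155 − 143 = +12.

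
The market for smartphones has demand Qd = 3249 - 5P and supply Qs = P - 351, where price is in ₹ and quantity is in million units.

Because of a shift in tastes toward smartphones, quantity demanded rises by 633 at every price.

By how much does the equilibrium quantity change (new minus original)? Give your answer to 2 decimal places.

Before the shock: 3249 - 5P = P - 351 ⇒ 3600 = 6P ⇒ P = 600, Q = 249.
The shock moves the curves to Qd = 3882 - 5P and Qs = P - 351.
New equilibrium: 3882 - 5P = P - 351 ⇒ 4233 = 6P ⇒ P = 705.5, Q = 354.5.
ΔQ = 354.5 − 249 = +105.50.

+105.50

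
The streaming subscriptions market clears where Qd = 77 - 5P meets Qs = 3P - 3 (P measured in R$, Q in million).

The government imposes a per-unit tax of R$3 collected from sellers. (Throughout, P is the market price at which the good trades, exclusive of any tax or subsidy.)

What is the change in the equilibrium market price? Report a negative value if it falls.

Before the shock: 77 - 5P = 3P - 3 ⇒ 80 = 8P ⇒ P = 10, Q = 27.
Since sellers keep the price net of the tax, the effective supply curve becomes Qs = 3P - 12.
Clearing the new market: 77 - 5P = 3P - 12, so P = 11.125 and Q = 21.375.
ΔP = 11.125 − 10 = +1.125.

+1.125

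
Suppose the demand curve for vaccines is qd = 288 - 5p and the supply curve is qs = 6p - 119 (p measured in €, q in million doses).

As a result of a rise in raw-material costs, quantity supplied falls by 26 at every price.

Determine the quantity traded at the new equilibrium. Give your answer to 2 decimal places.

Solve the original market: 288 - 5p = 6p - 119, hence p = 37 and q = 103.
After the shift, demand is qd = 288 - 5p and supply is qs = 6p - 145.
Clearing the new market: 288 - 5p = 6p - 145, so p = 433/11 ≈ 39.3636 and q = 1003/11 ≈ 91.1818.

91.18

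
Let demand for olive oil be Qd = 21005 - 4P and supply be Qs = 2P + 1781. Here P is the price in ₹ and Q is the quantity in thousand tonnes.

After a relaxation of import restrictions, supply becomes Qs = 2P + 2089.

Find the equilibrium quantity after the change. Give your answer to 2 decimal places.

Original equilibrium: 21005 - 4P = 2P + 1781 gives 19224 = 6P, so P = 3204 and Q = 8189.
After the shift, demand is Qd = 21005 - 4P and supply is Qs = 2P + 2089.
Clearing the new market: 21005 - 4P = 2P + 2089, so P = 9458/3 ≈ 3152.6667 and Q = 25183/3 ≈ 8394.3333.

8394.33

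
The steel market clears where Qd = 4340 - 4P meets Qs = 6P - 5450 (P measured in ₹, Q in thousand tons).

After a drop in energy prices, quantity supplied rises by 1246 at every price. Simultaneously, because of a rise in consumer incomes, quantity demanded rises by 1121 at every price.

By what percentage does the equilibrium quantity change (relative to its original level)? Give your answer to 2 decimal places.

Original equilibrium: 4340 - 4P = 6P - 5450 gives 9790 = 10P, so P = 979 and Q = 424.
The shock moves the curves to Qd = 5461 - 4P and Qs = 6P - 4204.
Clearing the new market: 5461 - 4P = 6P - 4204, so P = 966.5 and Q = 1595.
%ΔQ = (1595 − 424) / 424 × 100 = +276.18%.

+276.18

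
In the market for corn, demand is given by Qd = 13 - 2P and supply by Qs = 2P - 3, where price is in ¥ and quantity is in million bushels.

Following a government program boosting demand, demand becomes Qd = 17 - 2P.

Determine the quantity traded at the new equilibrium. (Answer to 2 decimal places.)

7.00

Before the shock: 13 - 2P = 2P - 3 ⇒ 16 = 4P ⇒ P = 4, Q = 5.
With the change applied: demand Qd = 17 - 2P, supply Qs = 2P - 3.
Clearing the new market: 17 - 2P = 2P - 3, so P = 5 and Q = 7.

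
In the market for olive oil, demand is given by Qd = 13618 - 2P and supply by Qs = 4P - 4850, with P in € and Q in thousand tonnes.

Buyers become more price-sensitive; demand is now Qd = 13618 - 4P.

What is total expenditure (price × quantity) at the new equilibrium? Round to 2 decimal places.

10120464.00

Solve the original market: 13618 - 2P = 4P - 4850, hence P = 3078 and Q = 7462.
After the shift, demand is Qd = 13618 - 4P and supply is Qs = 4P - 4850.
Equate the new curves: 13618 - 4P = 4P - 4850, giving 18468 = 8P, P = 2308.5, Q = 4384.
New expenditure = 2308.5 × 4384 = 10120464.00.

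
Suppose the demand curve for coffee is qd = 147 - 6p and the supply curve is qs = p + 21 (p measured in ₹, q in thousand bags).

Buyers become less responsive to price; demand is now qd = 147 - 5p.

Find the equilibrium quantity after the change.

42

Initially, 147 - 6p = p + 21, so 126 = 7p and p = 18, q = 39.
The shock moves the curves to qd = 147 - 5p and qs = p + 21.
New equilibrium: 147 - 5p = p + 21 ⇒ 126 = 6p ⇒ p = 21, q = 42.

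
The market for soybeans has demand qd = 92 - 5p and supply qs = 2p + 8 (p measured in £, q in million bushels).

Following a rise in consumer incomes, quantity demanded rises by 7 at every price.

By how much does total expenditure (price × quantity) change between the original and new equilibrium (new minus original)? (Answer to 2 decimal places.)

Solve the original market: 92 - 5p = 2p + 8, hence p = 12 and q = 32.
With the change applied: demand qd = 99 - 5p, supply qs = 2p + 8.
Setting them equal: 99 - 5p = 2p + 8 → 91 = 7p, so p = 13 and q = 34.
Expenditure moves from 12×32 = 384 to 13×34 = 442; change = +58.00.

+58.00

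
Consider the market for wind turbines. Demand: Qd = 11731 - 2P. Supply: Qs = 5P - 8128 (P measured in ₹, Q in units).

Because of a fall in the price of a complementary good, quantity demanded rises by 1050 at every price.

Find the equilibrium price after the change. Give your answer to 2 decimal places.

Before the shock: 11731 - 2P = 5P - 8128 ⇒ 19859 = 7P ⇒ P = 2837, Q = 6057.
With the change applied: demand Qd = 12781 - 2P, supply Qs = 5P - 8128.
Equate the new curves: 12781 - 2P = 5P - 8128, giving 20909 = 7P, P = 2987, Q = 6807.

2987.00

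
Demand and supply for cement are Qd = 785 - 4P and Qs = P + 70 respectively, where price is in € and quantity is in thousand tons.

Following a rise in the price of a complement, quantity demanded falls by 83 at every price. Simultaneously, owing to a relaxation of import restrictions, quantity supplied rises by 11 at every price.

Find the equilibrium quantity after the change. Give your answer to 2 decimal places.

Solve the original market: 785 - 4P = P + 70, hence P = 143 and Q = 213.
The new curves are Qd = 702 - 4P (demand) and Qs = P + 81 (supply).
Equate the new curves: 702 - 4P = P + 81, giving 621 = 5P, P = 124.2, Q = 205.2.

205.20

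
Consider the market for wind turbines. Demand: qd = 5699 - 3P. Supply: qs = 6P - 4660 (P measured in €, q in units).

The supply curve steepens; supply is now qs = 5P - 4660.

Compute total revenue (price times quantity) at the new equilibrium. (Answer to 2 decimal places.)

2349388.83

Solve the original market: 5699 - 3P = 6P - 4660, hence P = 1151 and q = 2246.
After the shift, demand is qd = 5699 - 3P and supply is qs = 5P - 4660.
Setting them equal: 5699 - 3P = 5P - 4660 → 10359 = 8P, so P = 1294.875 and q = 1814.375.
New expenditure = 1294.875 × 1814.375 = 2349388.83.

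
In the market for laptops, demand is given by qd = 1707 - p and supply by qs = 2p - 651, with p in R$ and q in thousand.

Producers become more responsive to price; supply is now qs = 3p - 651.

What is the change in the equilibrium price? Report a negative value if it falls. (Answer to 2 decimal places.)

-196.50

Original equilibrium: 1707 - p = 2p - 651 gives 2358 = 3p, so p = 786 and q = 921.
The new curves are qd = 1707 - p (demand) and qs = 3p - 651 (supply).
Setting them equal: 1707 - p = 3p - 651 → 2358 = 4p, so p = 589.5 and q = 1117.5.
Δp = 589.5 − 786 = -196.50.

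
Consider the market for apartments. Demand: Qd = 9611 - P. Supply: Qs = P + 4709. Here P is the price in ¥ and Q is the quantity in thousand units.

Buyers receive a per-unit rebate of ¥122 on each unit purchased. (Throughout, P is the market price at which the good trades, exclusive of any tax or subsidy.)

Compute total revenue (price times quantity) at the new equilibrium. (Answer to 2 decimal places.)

18139152.00

Initially, 9611 - P = P + 4709, so 4902 = 2P and P = 2451, Q = 7160.
Since buyers' out-of-pocket price is the market price minus the rebate, the effective demand curve becomes Qd = 9733 - P.
Equate the new curves: 9733 - P = P + 4709, giving 5024 = 2P, P = 2512, Q = 7221.
New expenditure = 2512 × 7221 = 18139152.00.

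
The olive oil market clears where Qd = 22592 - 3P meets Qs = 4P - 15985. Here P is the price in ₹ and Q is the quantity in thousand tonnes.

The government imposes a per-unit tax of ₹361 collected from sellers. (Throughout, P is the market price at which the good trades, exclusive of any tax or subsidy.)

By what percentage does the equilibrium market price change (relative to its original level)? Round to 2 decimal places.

+3.74

Original equilibrium: 22592 - 3P = 4P - 15985 gives 38577 = 7P, so P = 5511 and Q = 6059.
Since sellers keep the price net of the tax, the effective supply curve becomes Qs = 4P - 17429.
New equilibrium: 22592 - 3P = 4P - 17429 ⇒ 40021 = 7P ⇒ P = 40021/7 ≈ 5717.2857, Q = 38081/7 ≈ 5440.1429.
%ΔP = (5717.2857 − 5511) / 5511 × 100 = +3.74%.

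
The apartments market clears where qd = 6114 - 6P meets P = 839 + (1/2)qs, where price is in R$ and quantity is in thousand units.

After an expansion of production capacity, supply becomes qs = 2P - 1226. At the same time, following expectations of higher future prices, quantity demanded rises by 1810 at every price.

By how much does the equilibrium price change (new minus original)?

Original equilibrium: 6114 - 6P = 2P - 1678 gives 7792 = 8P, so P = 974 and q = 270.
With the change applied: demand qd = 7924 - 6P, supply qs = 2P - 1226.
Clearing the new market: 7924 - 6P = 2P - 1226, so P = 1143.75 and q = 1061.5.
ΔP = 1143.75 − 974 = +169.75.

+169.75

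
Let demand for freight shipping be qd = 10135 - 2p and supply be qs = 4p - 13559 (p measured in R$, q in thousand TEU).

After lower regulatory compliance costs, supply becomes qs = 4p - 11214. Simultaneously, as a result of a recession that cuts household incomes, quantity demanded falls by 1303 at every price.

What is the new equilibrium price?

Before the shock: 10135 - 2p = 4p - 13559 ⇒ 23694 = 6p ⇒ p = 3949, q = 2237.
With the change applied: demand qd = 8832 - 2p, supply qs = 4p - 11214.
Setting them equal: 8832 - 2p = 4p - 11214 → 20046 = 6p, so p = 3341 and q = 2150.

3341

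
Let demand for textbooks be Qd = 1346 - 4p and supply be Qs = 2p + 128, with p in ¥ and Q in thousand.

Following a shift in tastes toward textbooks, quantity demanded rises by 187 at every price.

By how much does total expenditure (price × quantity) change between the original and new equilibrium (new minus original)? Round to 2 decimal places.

Original equilibrium: 1346 - 4p = 2p + 128 gives 1218 = 6p, so p = 203 and Q = 534.
With the change applied: demand Qd = 1533 - 4p, supply Qs = 2p + 128.
Clearing the new market: 1533 - 4p = 2p + 128, so p = 1405/6 ≈ 234.1667 and Q = 1789/3 ≈ 596.3333.
Expenditure moves from 203×534 = 108402 to 234.1667×596.3333 = 139641.3889; change = +31239.39.

+31239.39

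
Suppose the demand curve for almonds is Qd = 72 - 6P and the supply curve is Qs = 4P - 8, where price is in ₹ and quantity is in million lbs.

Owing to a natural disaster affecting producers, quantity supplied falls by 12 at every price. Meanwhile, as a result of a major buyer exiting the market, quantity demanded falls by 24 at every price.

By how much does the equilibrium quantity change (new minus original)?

Initially, 72 - 6P = 4P - 8, so 80 = 10P and P = 8, Q = 24.
After the shift, demand is Qd = 48 - 6P and supply is Qs = 4P - 20.
Setting them equal: 48 - 6P = 4P - 20 → 68 = 10P, so P = 6.8 and Q = 7.2.
ΔQ = 7.2 − 24 = -16.8.

-16.8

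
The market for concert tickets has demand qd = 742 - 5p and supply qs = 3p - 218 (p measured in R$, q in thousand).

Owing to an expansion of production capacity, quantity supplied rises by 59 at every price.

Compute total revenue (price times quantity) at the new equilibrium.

Before the shock: 742 - 5p = 3p - 218 ⇒ 960 = 8p ⇒ p = 120, q = 142.
The new curves are qd = 742 - 5p (demand) and qs = 3p - 159 (supply).
Clearing the new market: 742 - 5p = 3p - 159, so p = 112.625 and q = 178.875.
New expenditure = 112.625 × 178.875 = 20145.796875.

20145.796875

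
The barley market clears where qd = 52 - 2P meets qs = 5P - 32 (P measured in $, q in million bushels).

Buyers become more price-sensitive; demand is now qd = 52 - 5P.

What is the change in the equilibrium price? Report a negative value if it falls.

-3.6

Before the shock: 52 - 2P = 5P - 32 ⇒ 84 = 7P ⇒ P = 12, q = 28.
After the shift, demand is qd = 52 - 5P and supply is qs = 5P - 32.
Equate the new curves: 52 - 5P = 5P - 32, giving 84 = 10P, P = 8.4, q = 10.
ΔP = 8.4 − 12 = -3.6.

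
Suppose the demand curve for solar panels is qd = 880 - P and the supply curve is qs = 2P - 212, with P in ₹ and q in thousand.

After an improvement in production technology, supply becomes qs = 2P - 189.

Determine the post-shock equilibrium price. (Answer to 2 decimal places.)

356.33

Initially, 880 - P = 2P - 212, so 1092 = 3P and P = 364, q = 516.
With the change applied: demand qd = 880 - P, supply qs = 2P - 189.
Equate the new curves: 880 - P = 2P - 189, giving 1069 = 3P, P = 1069/3 ≈ 356.3333, q = 1571/3 ≈ 523.6667.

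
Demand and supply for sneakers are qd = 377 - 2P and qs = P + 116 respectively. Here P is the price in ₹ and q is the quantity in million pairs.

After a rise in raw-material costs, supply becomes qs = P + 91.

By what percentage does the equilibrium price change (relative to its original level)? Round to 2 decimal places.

Initially, 377 - 2P = P + 116, so 261 = 3P and P = 87, q = 203.
After the shift, demand is qd = 377 - 2P and supply is qs = P + 91.
New equilibrium: 377 - 2P = P + 91 ⇒ 286 = 3P ⇒ P = 286/3 ≈ 95.3333, q = 559/3 ≈ 186.3333.
%ΔP = (95.3333 − 87) / 87 × 100 = +9.58%.

+9.58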